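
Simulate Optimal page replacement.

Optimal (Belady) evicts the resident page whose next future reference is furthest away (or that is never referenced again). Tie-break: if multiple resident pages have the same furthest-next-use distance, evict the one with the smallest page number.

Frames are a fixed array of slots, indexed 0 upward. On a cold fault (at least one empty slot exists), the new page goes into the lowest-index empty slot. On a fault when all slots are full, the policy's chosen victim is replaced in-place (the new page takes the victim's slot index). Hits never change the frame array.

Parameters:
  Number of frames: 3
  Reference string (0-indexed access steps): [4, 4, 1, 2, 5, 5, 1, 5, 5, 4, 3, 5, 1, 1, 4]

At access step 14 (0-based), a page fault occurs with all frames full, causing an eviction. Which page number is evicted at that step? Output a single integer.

Step 0: ref 4 -> FAULT, frames=[4,-,-]
Step 1: ref 4 -> HIT, frames=[4,-,-]
Step 2: ref 1 -> FAULT, frames=[4,1,-]
Step 3: ref 2 -> FAULT, frames=[4,1,2]
Step 4: ref 5 -> FAULT, evict 2, frames=[4,1,5]
Step 5: ref 5 -> HIT, frames=[4,1,5]
Step 6: ref 1 -> HIT, frames=[4,1,5]
Step 7: ref 5 -> HIT, frames=[4,1,5]
Step 8: ref 5 -> HIT, frames=[4,1,5]
Step 9: ref 4 -> HIT, frames=[4,1,5]
Step 10: ref 3 -> FAULT, evict 4, frames=[3,1,5]
Step 11: ref 5 -> HIT, frames=[3,1,5]
Step 12: ref 1 -> HIT, frames=[3,1,5]
Step 13: ref 1 -> HIT, frames=[3,1,5]
Step 14: ref 4 -> FAULT, evict 1, frames=[3,4,5]
At step 14: evicted page 1

Answer: 1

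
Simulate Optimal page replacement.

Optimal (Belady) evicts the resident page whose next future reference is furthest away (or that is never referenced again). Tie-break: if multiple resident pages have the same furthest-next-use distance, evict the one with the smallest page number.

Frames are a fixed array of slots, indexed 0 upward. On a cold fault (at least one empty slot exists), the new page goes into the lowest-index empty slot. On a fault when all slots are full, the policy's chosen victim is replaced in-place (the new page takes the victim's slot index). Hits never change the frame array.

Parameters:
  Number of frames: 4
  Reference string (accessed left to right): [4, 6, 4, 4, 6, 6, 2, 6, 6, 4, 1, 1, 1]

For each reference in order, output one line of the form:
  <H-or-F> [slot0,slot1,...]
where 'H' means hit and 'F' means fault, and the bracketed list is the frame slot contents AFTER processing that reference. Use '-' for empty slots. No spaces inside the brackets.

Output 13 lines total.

F [4,-,-,-]
F [4,6,-,-]
H [4,6,-,-]
H [4,6,-,-]
H [4,6,-,-]
H [4,6,-,-]
F [4,6,2,-]
H [4,6,2,-]
H [4,6,2,-]
H [4,6,2,-]
F [4,6,2,1]
H [4,6,2,1]
H [4,6,2,1]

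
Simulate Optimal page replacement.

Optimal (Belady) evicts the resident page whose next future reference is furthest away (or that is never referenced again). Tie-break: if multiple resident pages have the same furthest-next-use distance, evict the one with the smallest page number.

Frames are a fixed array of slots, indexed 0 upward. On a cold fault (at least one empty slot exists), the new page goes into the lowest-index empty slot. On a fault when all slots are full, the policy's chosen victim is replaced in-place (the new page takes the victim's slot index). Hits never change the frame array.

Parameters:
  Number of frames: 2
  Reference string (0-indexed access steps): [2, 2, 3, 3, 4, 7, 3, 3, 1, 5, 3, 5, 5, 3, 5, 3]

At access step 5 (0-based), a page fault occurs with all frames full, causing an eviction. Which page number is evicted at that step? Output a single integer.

Answer: 4

Derivation:
Step 0: ref 2 -> FAULT, frames=[2,-]
Step 1: ref 2 -> HIT, frames=[2,-]
Step 2: ref 3 -> FAULT, frames=[2,3]
Step 3: ref 3 -> HIT, frames=[2,3]
Step 4: ref 4 -> FAULT, evict 2, frames=[4,3]
Step 5: ref 7 -> FAULT, evict 4, frames=[7,3]
At step 5: evicted page 4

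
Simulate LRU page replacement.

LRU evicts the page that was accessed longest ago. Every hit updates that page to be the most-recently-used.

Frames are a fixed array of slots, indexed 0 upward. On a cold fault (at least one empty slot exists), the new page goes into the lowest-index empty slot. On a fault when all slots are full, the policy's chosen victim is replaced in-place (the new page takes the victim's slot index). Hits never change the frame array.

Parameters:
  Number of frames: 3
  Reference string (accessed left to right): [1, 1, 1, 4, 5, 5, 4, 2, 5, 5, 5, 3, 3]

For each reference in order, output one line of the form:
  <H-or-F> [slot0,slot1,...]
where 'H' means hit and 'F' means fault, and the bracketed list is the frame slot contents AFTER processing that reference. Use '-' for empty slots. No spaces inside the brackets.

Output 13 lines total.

F [1,-,-]
H [1,-,-]
H [1,-,-]
F [1,4,-]
F [1,4,5]
H [1,4,5]
H [1,4,5]
F [2,4,5]
H [2,4,5]
H [2,4,5]
H [2,4,5]
F [2,3,5]
H [2,3,5]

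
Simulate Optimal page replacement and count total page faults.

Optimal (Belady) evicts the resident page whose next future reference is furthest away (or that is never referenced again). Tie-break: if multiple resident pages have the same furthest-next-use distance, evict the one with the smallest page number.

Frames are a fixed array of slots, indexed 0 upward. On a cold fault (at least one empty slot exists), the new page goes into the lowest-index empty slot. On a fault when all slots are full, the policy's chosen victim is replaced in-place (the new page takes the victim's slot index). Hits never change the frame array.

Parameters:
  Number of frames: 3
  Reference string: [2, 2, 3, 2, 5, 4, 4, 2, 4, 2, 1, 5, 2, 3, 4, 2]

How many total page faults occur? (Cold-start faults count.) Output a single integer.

Answer: 7

Derivation:
Step 0: ref 2 → FAULT, frames=[2,-,-]
Step 1: ref 2 → HIT, frames=[2,-,-]
Step 2: ref 3 → FAULT, frames=[2,3,-]
Step 3: ref 2 → HIT, frames=[2,3,-]
Step 4: ref 5 → FAULT, frames=[2,3,5]
Step 5: ref 4 → FAULT (evict 3), frames=[2,4,5]
Step 6: ref 4 → HIT, frames=[2,4,5]
Step 7: ref 2 → HIT, frames=[2,4,5]
Step 8: ref 4 → HIT, frames=[2,4,5]
Step 9: ref 2 → HIT, frames=[2,4,5]
Step 10: ref 1 → FAULT (evict 4), frames=[2,1,5]
Step 11: ref 5 → HIT, frames=[2,1,5]
Step 12: ref 2 → HIT, frames=[2,1,5]
Step 13: ref 3 → FAULT (evict 1), frames=[2,3,5]
Step 14: ref 4 → FAULT (evict 3), frames=[2,4,5]
Step 15: ref 2 → HIT, frames=[2,4,5]
Total faults: 7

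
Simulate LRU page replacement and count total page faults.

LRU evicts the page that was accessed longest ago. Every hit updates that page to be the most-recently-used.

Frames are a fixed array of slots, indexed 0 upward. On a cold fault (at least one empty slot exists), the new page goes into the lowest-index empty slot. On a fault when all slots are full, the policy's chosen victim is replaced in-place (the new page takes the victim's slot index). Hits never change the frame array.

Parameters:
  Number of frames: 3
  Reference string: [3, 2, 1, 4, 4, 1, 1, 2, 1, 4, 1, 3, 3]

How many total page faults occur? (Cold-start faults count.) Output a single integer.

Answer: 5

Derivation:
Step 0: ref 3 → FAULT, frames=[3,-,-]
Step 1: ref 2 → FAULT, frames=[3,2,-]
Step 2: ref 1 → FAULT, frames=[3,2,1]
Step 3: ref 4 → FAULT (evict 3), frames=[4,2,1]
Step 4: ref 4 → HIT, frames=[4,2,1]
Step 5: ref 1 → HIT, frames=[4,2,1]
Step 6: ref 1 → HIT, frames=[4,2,1]
Step 7: ref 2 → HIT, frames=[4,2,1]
Step 8: ref 1 → HIT, frames=[4,2,1]
Step 9: ref 4 → HIT, frames=[4,2,1]
Step 10: ref 1 → HIT, frames=[4,2,1]
Step 11: ref 3 → FAULT (evict 2), frames=[4,3,1]
Step 12: ref 3 → HIT, frames=[4,3,1]
Total faults: 5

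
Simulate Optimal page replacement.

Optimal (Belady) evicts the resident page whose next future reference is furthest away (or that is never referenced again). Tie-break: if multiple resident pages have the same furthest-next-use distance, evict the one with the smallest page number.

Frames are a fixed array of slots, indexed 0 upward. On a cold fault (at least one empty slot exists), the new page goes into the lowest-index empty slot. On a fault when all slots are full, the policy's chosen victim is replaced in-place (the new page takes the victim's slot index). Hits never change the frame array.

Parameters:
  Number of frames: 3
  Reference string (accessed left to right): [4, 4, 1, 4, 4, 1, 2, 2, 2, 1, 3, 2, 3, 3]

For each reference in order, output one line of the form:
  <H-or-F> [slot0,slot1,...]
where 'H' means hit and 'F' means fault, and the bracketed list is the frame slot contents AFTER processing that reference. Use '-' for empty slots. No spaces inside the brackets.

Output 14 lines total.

F [4,-,-]
H [4,-,-]
F [4,1,-]
H [4,1,-]
H [4,1,-]
H [4,1,-]
F [4,1,2]
H [4,1,2]
H [4,1,2]
H [4,1,2]
F [4,3,2]
H [4,3,2]
H [4,3,2]
H [4,3,2]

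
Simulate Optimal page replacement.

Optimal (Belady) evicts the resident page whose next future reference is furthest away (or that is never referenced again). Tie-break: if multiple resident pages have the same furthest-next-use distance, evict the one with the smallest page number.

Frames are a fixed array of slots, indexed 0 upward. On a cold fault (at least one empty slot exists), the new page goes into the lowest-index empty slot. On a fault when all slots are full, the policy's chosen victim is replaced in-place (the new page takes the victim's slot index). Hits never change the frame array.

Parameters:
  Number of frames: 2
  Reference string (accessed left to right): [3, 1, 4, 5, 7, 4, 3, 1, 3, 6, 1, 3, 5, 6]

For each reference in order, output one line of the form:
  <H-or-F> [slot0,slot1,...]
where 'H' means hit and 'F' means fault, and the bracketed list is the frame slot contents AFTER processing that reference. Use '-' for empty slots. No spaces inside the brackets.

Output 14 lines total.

F [3,-]
F [3,1]
F [3,4]
F [5,4]
F [7,4]
H [7,4]
F [7,3]
F [1,3]
H [1,3]
F [1,6]
H [1,6]
F [3,6]
F [5,6]
H [5,6]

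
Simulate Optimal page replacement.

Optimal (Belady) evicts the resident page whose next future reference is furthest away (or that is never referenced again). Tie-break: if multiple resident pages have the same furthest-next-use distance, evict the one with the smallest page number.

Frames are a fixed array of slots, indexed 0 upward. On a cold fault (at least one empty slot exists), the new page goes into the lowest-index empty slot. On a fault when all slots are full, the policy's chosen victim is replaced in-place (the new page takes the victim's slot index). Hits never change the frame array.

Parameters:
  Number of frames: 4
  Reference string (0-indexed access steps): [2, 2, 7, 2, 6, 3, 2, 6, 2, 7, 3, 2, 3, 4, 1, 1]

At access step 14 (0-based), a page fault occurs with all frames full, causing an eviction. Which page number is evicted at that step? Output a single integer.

Step 0: ref 2 -> FAULT, frames=[2,-,-,-]
Step 1: ref 2 -> HIT, frames=[2,-,-,-]
Step 2: ref 7 -> FAULT, frames=[2,7,-,-]
Step 3: ref 2 -> HIT, frames=[2,7,-,-]
Step 4: ref 6 -> FAULT, frames=[2,7,6,-]
Step 5: ref 3 -> FAULT, frames=[2,7,6,3]
Step 6: ref 2 -> HIT, frames=[2,7,6,3]
Step 7: ref 6 -> HIT, frames=[2,7,6,3]
Step 8: ref 2 -> HIT, frames=[2,7,6,3]
Step 9: ref 7 -> HIT, frames=[2,7,6,3]
Step 10: ref 3 -> HIT, frames=[2,7,6,3]
Step 11: ref 2 -> HIT, frames=[2,7,6,3]
Step 12: ref 3 -> HIT, frames=[2,7,6,3]
Step 13: ref 4 -> FAULT, evict 2, frames=[4,7,6,3]
Step 14: ref 1 -> FAULT, evict 3, frames=[4,7,6,1]
At step 14: evicted page 3

Answer: 3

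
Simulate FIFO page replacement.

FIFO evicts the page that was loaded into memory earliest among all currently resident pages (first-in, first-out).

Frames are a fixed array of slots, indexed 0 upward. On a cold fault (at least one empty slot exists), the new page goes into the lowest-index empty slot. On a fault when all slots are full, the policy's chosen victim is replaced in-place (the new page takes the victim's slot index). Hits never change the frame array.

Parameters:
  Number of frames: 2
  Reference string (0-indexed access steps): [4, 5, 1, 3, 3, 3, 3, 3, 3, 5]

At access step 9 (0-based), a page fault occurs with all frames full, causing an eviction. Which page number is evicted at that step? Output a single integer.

Answer: 1

Derivation:
Step 0: ref 4 -> FAULT, frames=[4,-]
Step 1: ref 5 -> FAULT, frames=[4,5]
Step 2: ref 1 -> FAULT, evict 4, frames=[1,5]
Step 3: ref 3 -> FAULT, evict 5, frames=[1,3]
Step 4: ref 3 -> HIT, frames=[1,3]
Step 5: ref 3 -> HIT, frames=[1,3]
Step 6: ref 3 -> HIT, frames=[1,3]
Step 7: ref 3 -> HIT, frames=[1,3]
Step 8: ref 3 -> HIT, frames=[1,3]
Step 9: ref 5 -> FAULT, evict 1, frames=[5,3]
At step 9: evicted page 1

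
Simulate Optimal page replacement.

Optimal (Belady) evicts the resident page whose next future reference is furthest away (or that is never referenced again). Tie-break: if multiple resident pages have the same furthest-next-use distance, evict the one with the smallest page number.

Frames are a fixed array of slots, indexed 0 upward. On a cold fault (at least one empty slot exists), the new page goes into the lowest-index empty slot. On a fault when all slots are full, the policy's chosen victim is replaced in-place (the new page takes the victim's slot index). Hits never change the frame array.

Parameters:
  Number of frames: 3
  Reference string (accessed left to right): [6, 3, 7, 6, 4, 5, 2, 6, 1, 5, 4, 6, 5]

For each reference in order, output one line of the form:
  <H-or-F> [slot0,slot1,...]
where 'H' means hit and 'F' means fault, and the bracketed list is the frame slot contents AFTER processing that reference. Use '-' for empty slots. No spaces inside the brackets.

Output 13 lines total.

F [6,-,-]
F [6,3,-]
F [6,3,7]
H [6,3,7]
F [6,4,7]
F [6,4,5]
F [6,2,5]
H [6,2,5]
F [6,1,5]
H [6,1,5]
F [6,4,5]
H [6,4,5]
H [6,4,5]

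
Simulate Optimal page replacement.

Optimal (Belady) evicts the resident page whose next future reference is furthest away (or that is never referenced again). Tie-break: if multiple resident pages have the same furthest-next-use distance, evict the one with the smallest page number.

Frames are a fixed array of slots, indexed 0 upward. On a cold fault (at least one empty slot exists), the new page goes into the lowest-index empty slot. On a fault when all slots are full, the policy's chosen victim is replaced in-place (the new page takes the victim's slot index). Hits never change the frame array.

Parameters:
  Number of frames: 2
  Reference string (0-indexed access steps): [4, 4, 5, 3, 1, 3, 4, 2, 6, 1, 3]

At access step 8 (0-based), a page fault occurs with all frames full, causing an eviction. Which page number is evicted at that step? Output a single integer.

Answer: 2

Derivation:
Step 0: ref 4 -> FAULT, frames=[4,-]
Step 1: ref 4 -> HIT, frames=[4,-]
Step 2: ref 5 -> FAULT, frames=[4,5]
Step 3: ref 3 -> FAULT, evict 5, frames=[4,3]
Step 4: ref 1 -> FAULT, evict 4, frames=[1,3]
Step 5: ref 3 -> HIT, frames=[1,3]
Step 6: ref 4 -> FAULT, evict 3, frames=[1,4]
Step 7: ref 2 -> FAULT, evict 4, frames=[1,2]
Step 8: ref 6 -> FAULT, evict 2, frames=[1,6]
At step 8: evicted page 2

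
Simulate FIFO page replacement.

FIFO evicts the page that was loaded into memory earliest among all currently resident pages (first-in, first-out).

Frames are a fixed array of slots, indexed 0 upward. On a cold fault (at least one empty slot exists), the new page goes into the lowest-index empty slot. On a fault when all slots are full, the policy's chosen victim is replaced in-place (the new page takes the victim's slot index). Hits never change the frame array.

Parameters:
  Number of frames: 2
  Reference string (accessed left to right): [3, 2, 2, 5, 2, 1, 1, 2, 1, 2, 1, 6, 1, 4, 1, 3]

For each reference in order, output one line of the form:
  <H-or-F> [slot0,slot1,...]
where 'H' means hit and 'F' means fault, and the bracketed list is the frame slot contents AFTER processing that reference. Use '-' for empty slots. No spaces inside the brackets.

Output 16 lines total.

F [3,-]
F [3,2]
H [3,2]
F [5,2]
H [5,2]
F [5,1]
H [5,1]
F [2,1]
H [2,1]
H [2,1]
H [2,1]
F [2,6]
F [1,6]
F [1,4]
H [1,4]
F [3,4]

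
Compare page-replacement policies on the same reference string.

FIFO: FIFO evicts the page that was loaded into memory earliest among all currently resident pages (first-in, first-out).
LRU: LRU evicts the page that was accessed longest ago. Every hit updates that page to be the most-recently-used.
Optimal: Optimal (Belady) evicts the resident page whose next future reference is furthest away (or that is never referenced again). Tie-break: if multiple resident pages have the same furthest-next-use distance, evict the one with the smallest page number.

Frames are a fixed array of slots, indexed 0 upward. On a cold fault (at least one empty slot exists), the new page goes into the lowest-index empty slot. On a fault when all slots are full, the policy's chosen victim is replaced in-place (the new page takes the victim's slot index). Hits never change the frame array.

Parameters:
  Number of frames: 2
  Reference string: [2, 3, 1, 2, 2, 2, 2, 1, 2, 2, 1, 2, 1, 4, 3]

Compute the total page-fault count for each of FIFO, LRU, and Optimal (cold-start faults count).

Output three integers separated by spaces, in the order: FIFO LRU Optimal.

--- FIFO ---
  step 0: ref 2 -> FAULT, frames=[2,-] (faults so far: 1)
  step 1: ref 3 -> FAULT, frames=[2,3] (faults so far: 2)
  step 2: ref 1 -> FAULT, evict 2, frames=[1,3] (faults so far: 3)
  step 3: ref 2 -> FAULT, evict 3, frames=[1,2] (faults so far: 4)
  step 4: ref 2 -> HIT, frames=[1,2] (faults so far: 4)
  step 5: ref 2 -> HIT, frames=[1,2] (faults so far: 4)
  step 6: ref 2 -> HIT, frames=[1,2] (faults so far: 4)
  step 7: ref 1 -> HIT, frames=[1,2] (faults so far: 4)
  step 8: ref 2 -> HIT, frames=[1,2] (faults so far: 4)
  step 9: ref 2 -> HIT, frames=[1,2] (faults so far: 4)
  step 10: ref 1 -> HIT, frames=[1,2] (faults so far: 4)
  step 11: ref 2 -> HIT, frames=[1,2] (faults so far: 4)
  step 12: ref 1 -> HIT, frames=[1,2] (faults so far: 4)
  step 13: ref 4 -> FAULT, evict 1, frames=[4,2] (faults so far: 5)
  step 14: ref 3 -> FAULT, evict 2, frames=[4,3] (faults so far: 6)
  FIFO total faults: 6
--- LRU ---
  step 0: ref 2 -> FAULT, frames=[2,-] (faults so far: 1)
  step 1: ref 3 -> FAULT, frames=[2,3] (faults so far: 2)
  step 2: ref 1 -> FAULT, evict 2, frames=[1,3] (faults so far: 3)
  step 3: ref 2 -> FAULT, evict 3, frames=[1,2] (faults so far: 4)
  step 4: ref 2 -> HIT, frames=[1,2] (faults so far: 4)
  step 5: ref 2 -> HIT, frames=[1,2] (faults so far: 4)
  step 6: ref 2 -> HIT, frames=[1,2] (faults so far: 4)
  step 7: ref 1 -> HIT, frames=[1,2] (faults so far: 4)
  step 8: ref 2 -> HIT, frames=[1,2] (faults so far: 4)
  step 9: ref 2 -> HIT, frames=[1,2] (faults so far: 4)
  step 10: ref 1 -> HIT, frames=[1,2] (faults so far: 4)
  step 11: ref 2 -> HIT, frames=[1,2] (faults so far: 4)
  step 12: ref 1 -> HIT, frames=[1,2] (faults so far: 4)
  step 13: ref 4 -> FAULT, evict 2, frames=[1,4] (faults so far: 5)
  step 14: ref 3 -> FAULT, evict 1, frames=[3,4] (faults so far: 6)
  LRU total faults: 6
--- Optimal ---
  step 0: ref 2 -> FAULT, frames=[2,-] (faults so far: 1)
  step 1: ref 3 -> FAULT, frames=[2,3] (faults so far: 2)
  step 2: ref 1 -> FAULT, evict 3, frames=[2,1] (faults so far: 3)
  step 3: ref 2 -> HIT, frames=[2,1] (faults so far: 3)
  step 4: ref 2 -> HIT, frames=[2,1] (faults so far: 3)
  step 5: ref 2 -> HIT, frames=[2,1] (faults so far: 3)
  step 6: ref 2 -> HIT, frames=[2,1] (faults so far: 3)
  step 7: ref 1 -> HIT, frames=[2,1] (faults so far: 3)
  step 8: ref 2 -> HIT, frames=[2,1] (faults so far: 3)
  step 9: ref 2 -> HIT, frames=[2,1] (faults so far: 3)
  step 10: ref 1 -> HIT, frames=[2,1] (faults so far: 3)
  step 11: ref 2 -> HIT, frames=[2,1] (faults so far: 3)
  step 12: ref 1 -> HIT, frames=[2,1] (faults so far: 3)
  step 13: ref 4 -> FAULT, evict 1, frames=[2,4] (faults so far: 4)
  step 14: ref 3 -> FAULT, evict 2, frames=[3,4] (faults so far: 5)
  Optimal total faults: 5

Answer: 6 6 5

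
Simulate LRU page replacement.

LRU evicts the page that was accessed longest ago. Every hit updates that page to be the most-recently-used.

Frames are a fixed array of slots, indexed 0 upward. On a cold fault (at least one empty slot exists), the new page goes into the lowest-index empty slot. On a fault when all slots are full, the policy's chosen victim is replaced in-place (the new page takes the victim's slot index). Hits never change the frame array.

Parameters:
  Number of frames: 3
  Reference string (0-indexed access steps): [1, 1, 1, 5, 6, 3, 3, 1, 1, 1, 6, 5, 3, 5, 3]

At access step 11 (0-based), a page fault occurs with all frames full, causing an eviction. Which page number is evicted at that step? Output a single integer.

Step 0: ref 1 -> FAULT, frames=[1,-,-]
Step 1: ref 1 -> HIT, frames=[1,-,-]
Step 2: ref 1 -> HIT, frames=[1,-,-]
Step 3: ref 5 -> FAULT, frames=[1,5,-]
Step 4: ref 6 -> FAULT, frames=[1,5,6]
Step 5: ref 3 -> FAULT, evict 1, frames=[3,5,6]
Step 6: ref 3 -> HIT, frames=[3,5,6]
Step 7: ref 1 -> FAULT, evict 5, frames=[3,1,6]
Step 8: ref 1 -> HIT, frames=[3,1,6]
Step 9: ref 1 -> HIT, frames=[3,1,6]
Step 10: ref 6 -> HIT, frames=[3,1,6]
Step 11: ref 5 -> FAULT, evict 3, frames=[5,1,6]
At step 11: evicted page 3

Answer: 3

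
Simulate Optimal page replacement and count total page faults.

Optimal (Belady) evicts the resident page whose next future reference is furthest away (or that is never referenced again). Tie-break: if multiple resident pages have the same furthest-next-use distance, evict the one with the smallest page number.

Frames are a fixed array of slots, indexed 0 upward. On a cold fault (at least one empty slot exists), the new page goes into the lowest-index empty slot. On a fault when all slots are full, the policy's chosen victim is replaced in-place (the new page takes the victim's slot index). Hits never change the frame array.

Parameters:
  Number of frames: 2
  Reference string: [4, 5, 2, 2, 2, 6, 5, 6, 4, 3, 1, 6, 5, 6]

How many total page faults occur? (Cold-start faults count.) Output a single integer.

Step 0: ref 4 → FAULT, frames=[4,-]
Step 1: ref 5 → FAULT, frames=[4,5]
Step 2: ref 2 → FAULT (evict 4), frames=[2,5]
Step 3: ref 2 → HIT, frames=[2,5]
Step 4: ref 2 → HIT, frames=[2,5]
Step 5: ref 6 → FAULT (evict 2), frames=[6,5]
Step 6: ref 5 → HIT, frames=[6,5]
Step 7: ref 6 → HIT, frames=[6,5]
Step 8: ref 4 → FAULT (evict 5), frames=[6,4]
Step 9: ref 3 → FAULT (evict 4), frames=[6,3]
Step 10: ref 1 → FAULT (evict 3), frames=[6,1]
Step 11: ref 6 → HIT, frames=[6,1]
Step 12: ref 5 → FAULT (evict 1), frames=[6,5]
Step 13: ref 6 → HIT, frames=[6,5]
Total faults: 8

Answer: 8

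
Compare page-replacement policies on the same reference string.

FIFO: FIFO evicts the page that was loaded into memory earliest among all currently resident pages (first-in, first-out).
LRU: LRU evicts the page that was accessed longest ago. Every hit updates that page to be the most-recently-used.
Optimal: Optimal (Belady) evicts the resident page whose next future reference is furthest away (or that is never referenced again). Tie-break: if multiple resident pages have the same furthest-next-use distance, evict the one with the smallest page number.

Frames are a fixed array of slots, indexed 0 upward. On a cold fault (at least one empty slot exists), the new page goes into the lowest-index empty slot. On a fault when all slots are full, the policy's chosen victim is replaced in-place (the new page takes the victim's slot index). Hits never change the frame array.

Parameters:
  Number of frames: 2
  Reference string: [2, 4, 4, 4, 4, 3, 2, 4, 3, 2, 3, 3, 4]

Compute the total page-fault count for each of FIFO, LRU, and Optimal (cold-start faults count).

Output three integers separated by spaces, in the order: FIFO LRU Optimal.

--- FIFO ---
  step 0: ref 2 -> FAULT, frames=[2,-] (faults so far: 1)
  step 1: ref 4 -> FAULT, frames=[2,4] (faults so far: 2)
  step 2: ref 4 -> HIT, frames=[2,4] (faults so far: 2)
  step 3: ref 4 -> HIT, frames=[2,4] (faults so far: 2)
  step 4: ref 4 -> HIT, frames=[2,4] (faults so far: 2)
  step 5: ref 3 -> FAULT, evict 2, frames=[3,4] (faults so far: 3)
  step 6: ref 2 -> FAULT, evict 4, frames=[3,2] (faults so far: 4)
  step 7: ref 4 -> FAULT, evict 3, frames=[4,2] (faults so far: 5)
  step 8: ref 3 -> FAULT, evict 2, frames=[4,3] (faults so far: 6)
  step 9: ref 2 -> FAULT, evict 4, frames=[2,3] (faults so far: 7)
  step 10: ref 3 -> HIT, frames=[2,3] (faults so far: 7)
  step 11: ref 3 -> HIT, frames=[2,3] (faults so far: 7)
  step 12: ref 4 -> FAULT, evict 3, frames=[2,4] (faults so far: 8)
  FIFO total faults: 8
--- LRU ---
  step 0: ref 2 -> FAULT, frames=[2,-] (faults so far: 1)
  step 1: ref 4 -> FAULT, frames=[2,4] (faults so far: 2)
  step 2: ref 4 -> HIT, frames=[2,4] (faults so far: 2)
  step 3: ref 4 -> HIT, frames=[2,4] (faults so far: 2)
  step 4: ref 4 -> HIT, frames=[2,4] (faults so far: 2)
  step 5: ref 3 -> FAULT, evict 2, frames=[3,4] (faults so far: 3)
  step 6: ref 2 -> FAULT, evict 4, frames=[3,2] (faults so far: 4)
  step 7: ref 4 -> FAULT, evict 3, frames=[4,2] (faults so far: 5)
  step 8: ref 3 -> FAULT, evict 2, frames=[4,3] (faults so far: 6)
  step 9: ref 2 -> FAULT, evict 4, frames=[2,3] (faults so far: 7)
  step 10: ref 3 -> HIT, frames=[2,3] (faults so far: 7)
  step 11: ref 3 -> HIT, frames=[2,3] (faults so far: 7)
  step 12: ref 4 -> FAULT, evict 2, frames=[4,3] (faults so far: 8)
  LRU total faults: 8
--- Optimal ---
  step 0: ref 2 -> FAULT, frames=[2,-] (faults so far: 1)
  step 1: ref 4 -> FAULT, frames=[2,4] (faults so far: 2)
  step 2: ref 4 -> HIT, frames=[2,4] (faults so far: 2)
  step 3: ref 4 -> HIT, frames=[2,4] (faults so far: 2)
  step 4: ref 4 -> HIT, frames=[2,4] (faults so far: 2)
  step 5: ref 3 -> FAULT, evict 4, frames=[2,3] (faults so far: 3)
  step 6: ref 2 -> HIT, frames=[2,3] (faults so far: 3)
  step 7: ref 4 -> FAULT, evict 2, frames=[4,3] (faults so far: 4)
  step 8: ref 3 -> HIT, frames=[4,3] (faults so far: 4)
  step 9: ref 2 -> FAULT, evict 4, frames=[2,3] (faults so far: 5)
  step 10: ref 3 -> HIT, frames=[2,3] (faults so far: 5)
  step 11: ref 3 -> HIT, frames=[2,3] (faults so far: 5)
  step 12: ref 4 -> FAULT, evict 2, frames=[4,3] (faults so far: 6)
  Optimal total faults: 6

Answer: 8 8 6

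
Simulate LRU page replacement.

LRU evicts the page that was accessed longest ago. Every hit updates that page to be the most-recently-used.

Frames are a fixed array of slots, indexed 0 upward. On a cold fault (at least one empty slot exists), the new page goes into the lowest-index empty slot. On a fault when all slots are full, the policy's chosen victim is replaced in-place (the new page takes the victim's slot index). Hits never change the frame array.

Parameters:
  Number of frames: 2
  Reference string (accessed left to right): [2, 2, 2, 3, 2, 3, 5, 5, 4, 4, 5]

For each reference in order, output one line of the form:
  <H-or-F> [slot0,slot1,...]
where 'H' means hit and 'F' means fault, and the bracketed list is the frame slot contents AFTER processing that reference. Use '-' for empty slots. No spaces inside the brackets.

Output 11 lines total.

F [2,-]
H [2,-]
H [2,-]
F [2,3]
H [2,3]
H [2,3]
F [5,3]
H [5,3]
F [5,4]
H [5,4]
H [5,4]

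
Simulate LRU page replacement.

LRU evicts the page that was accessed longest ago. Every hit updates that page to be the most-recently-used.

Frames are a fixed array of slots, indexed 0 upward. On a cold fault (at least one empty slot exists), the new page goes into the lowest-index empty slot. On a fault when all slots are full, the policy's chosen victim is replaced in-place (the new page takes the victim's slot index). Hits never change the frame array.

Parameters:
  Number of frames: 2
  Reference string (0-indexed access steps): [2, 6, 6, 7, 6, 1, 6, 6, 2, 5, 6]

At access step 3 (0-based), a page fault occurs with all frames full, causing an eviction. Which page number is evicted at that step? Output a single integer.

Answer: 2

Derivation:
Step 0: ref 2 -> FAULT, frames=[2,-]
Step 1: ref 6 -> FAULT, frames=[2,6]
Step 2: ref 6 -> HIT, frames=[2,6]
Step 3: ref 7 -> FAULT, evict 2, frames=[7,6]
At step 3: evicted page 2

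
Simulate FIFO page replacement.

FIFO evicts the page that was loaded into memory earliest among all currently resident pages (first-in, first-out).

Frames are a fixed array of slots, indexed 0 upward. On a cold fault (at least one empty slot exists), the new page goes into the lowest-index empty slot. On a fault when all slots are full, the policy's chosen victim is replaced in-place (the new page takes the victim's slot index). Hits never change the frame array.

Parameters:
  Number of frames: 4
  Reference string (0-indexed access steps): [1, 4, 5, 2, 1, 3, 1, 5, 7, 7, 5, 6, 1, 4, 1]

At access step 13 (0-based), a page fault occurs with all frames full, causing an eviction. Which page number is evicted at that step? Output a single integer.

Step 0: ref 1 -> FAULT, frames=[1,-,-,-]
Step 1: ref 4 -> FAULT, frames=[1,4,-,-]
Step 2: ref 5 -> FAULT, frames=[1,4,5,-]
Step 3: ref 2 -> FAULT, frames=[1,4,5,2]
Step 4: ref 1 -> HIT, frames=[1,4,5,2]
Step 5: ref 3 -> FAULT, evict 1, frames=[3,4,5,2]
Step 6: ref 1 -> FAULT, evict 4, frames=[3,1,5,2]
Step 7: ref 5 -> HIT, frames=[3,1,5,2]
Step 8: ref 7 -> FAULT, evict 5, frames=[3,1,7,2]
Step 9: ref 7 -> HIT, frames=[3,1,7,2]
Step 10: ref 5 -> FAULT, evict 2, frames=[3,1,7,5]
Step 11: ref 6 -> FAULT, evict 3, frames=[6,1,7,5]
Step 12: ref 1 -> HIT, frames=[6,1,7,5]
Step 13: ref 4 -> FAULT, evict 1, frames=[6,4,7,5]
At step 13: evicted page 1

Answer: 1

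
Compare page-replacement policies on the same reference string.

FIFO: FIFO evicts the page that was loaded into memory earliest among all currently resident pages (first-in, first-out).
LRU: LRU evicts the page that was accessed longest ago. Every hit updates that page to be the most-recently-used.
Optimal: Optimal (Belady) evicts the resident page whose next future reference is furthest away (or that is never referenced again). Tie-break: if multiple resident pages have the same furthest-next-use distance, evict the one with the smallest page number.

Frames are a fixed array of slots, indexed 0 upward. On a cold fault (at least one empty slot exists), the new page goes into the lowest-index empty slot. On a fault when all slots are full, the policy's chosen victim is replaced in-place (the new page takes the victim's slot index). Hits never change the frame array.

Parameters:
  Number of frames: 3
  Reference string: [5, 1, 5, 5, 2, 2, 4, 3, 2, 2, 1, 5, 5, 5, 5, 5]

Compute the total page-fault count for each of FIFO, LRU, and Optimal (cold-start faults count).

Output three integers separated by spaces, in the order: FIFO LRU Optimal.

Answer: 7 7 6

Derivation:
--- FIFO ---
  step 0: ref 5 -> FAULT, frames=[5,-,-] (faults so far: 1)
  step 1: ref 1 -> FAULT, frames=[5,1,-] (faults so far: 2)
  step 2: ref 5 -> HIT, frames=[5,1,-] (faults so far: 2)
  step 3: ref 5 -> HIT, frames=[5,1,-] (faults so far: 2)
  step 4: ref 2 -> FAULT, frames=[5,1,2] (faults so far: 3)
  step 5: ref 2 -> HIT, frames=[5,1,2] (faults so far: 3)
  step 6: ref 4 -> FAULT, evict 5, frames=[4,1,2] (faults so far: 4)
  step 7: ref 3 -> FAULT, evict 1, frames=[4,3,2] (faults so far: 5)
  step 8: ref 2 -> HIT, frames=[4,3,2] (faults so far: 5)
  step 9: ref 2 -> HIT, frames=[4,3,2] (faults so far: 5)
  step 10: ref 1 -> FAULT, evict 2, frames=[4,3,1] (faults so far: 6)
  step 11: ref 5 -> FAULT, evict 4, frames=[5,3,1] (faults so far: 7)
  step 12: ref 5 -> HIT, frames=[5,3,1] (faults so far: 7)
  step 13: ref 5 -> HIT, frames=[5,3,1] (faults so far: 7)
  step 14: ref 5 -> HIT, frames=[5,3,1] (faults so far: 7)
  step 15: ref 5 -> HIT, frames=[5,3,1] (faults so far: 7)
  FIFO total faults: 7
--- LRU ---
  step 0: ref 5 -> FAULT, frames=[5,-,-] (faults so far: 1)
  step 1: ref 1 -> FAULT, frames=[5,1,-] (faults so far: 2)
  step 2: ref 5 -> HIT, frames=[5,1,-] (faults so far: 2)
  step 3: ref 5 -> HIT, frames=[5,1,-] (faults so far: 2)
  step 4: ref 2 -> FAULT, frames=[5,1,2] (faults so far: 3)
  step 5: ref 2 -> HIT, frames=[5,1,2] (faults so far: 3)
  step 6: ref 4 -> FAULT, evict 1, frames=[5,4,2] (faults so far: 4)
  step 7: ref 3 -> FAULT, evict 5, frames=[3,4,2] (faults so far: 5)
  step 8: ref 2 -> HIT, frames=[3,4,2] (faults so far: 5)
  step 9: ref 2 -> HIT, frames=[3,4,2] (faults so far: 5)
  step 10: ref 1 -> FAULT, evict 4, frames=[3,1,2] (faults so far: 6)
  step 11: ref 5 -> FAULT, evict 3, frames=[5,1,2] (faults so far: 7)
  step 12: ref 5 -> HIT, frames=[5,1,2] (faults so far: 7)
  step 13: ref 5 -> HIT, frames=[5,1,2] (faults so far: 7)
  step 14: ref 5 -> HIT, frames=[5,1,2] (faults so far: 7)
  step 15: ref 5 -> HIT, frames=[5,1,2] (faults so far: 7)
  LRU total faults: 7
--- Optimal ---
  step 0: ref 5 -> FAULT, frames=[5,-,-] (faults so far: 1)
  step 1: ref 1 -> FAULT, frames=[5,1,-] (faults so far: 2)
  step 2: ref 5 -> HIT, frames=[5,1,-] (faults so far: 2)
  step 3: ref 5 -> HIT, frames=[5,1,-] (faults so far: 2)
  step 4: ref 2 -> FAULT, frames=[5,1,2] (faults so far: 3)
  step 5: ref 2 -> HIT, frames=[5,1,2] (faults so far: 3)
  step 6: ref 4 -> FAULT, evict 5, frames=[4,1,2] (faults so far: 4)
  step 7: ref 3 -> FAULT, evict 4, frames=[3,1,2] (faults so far: 5)
  step 8: ref 2 -> HIT, frames=[3,1,2] (faults so far: 5)
  step 9: ref 2 -> HIT, frames=[3,1,2] (faults so far: 5)
  step 10: ref 1 -> HIT, frames=[3,1,2] (faults so far: 5)
  step 11: ref 5 -> FAULT, evict 1, frames=[3,5,2] (faults so far: 6)
  step 12: ref 5 -> HIT, frames=[3,5,2] (faults so far: 6)
  step 13: ref 5 -> HIT, frames=[3,5,2] (faults so far: 6)
  step 14: ref 5 -> HIT, frames=[3,5,2] (faults so far: 6)
  step 15: ref 5 -> HIT, frames=[3,5,2] (faults so far: 6)
  Optimal total faults: 6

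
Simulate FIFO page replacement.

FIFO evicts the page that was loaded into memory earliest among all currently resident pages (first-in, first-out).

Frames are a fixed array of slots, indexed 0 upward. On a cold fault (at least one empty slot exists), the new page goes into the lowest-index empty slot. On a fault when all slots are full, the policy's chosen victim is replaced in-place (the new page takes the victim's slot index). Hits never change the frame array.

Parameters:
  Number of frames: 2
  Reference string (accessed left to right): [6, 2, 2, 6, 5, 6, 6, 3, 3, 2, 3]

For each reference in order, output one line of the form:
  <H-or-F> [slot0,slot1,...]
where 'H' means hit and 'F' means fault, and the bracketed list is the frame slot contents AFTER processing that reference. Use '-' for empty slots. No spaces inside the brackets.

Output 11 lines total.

F [6,-]
F [6,2]
H [6,2]
H [6,2]
F [5,2]
F [5,6]
H [5,6]
F [3,6]
H [3,6]
F [3,2]
H [3,2]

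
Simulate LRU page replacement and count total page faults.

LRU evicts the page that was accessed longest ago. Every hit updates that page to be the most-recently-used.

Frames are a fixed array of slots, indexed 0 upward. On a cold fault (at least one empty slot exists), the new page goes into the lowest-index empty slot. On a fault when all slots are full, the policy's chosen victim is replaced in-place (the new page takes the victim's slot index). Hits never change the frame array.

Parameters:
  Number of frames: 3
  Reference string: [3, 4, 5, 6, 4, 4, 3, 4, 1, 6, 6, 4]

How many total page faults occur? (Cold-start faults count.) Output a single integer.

Step 0: ref 3 → FAULT, frames=[3,-,-]
Step 1: ref 4 → FAULT, frames=[3,4,-]
Step 2: ref 5 → FAULT, frames=[3,4,5]
Step 3: ref 6 → FAULT (evict 3), frames=[6,4,5]
Step 4: ref 4 → HIT, frames=[6,4,5]
Step 5: ref 4 → HIT, frames=[6,4,5]
Step 6: ref 3 → FAULT (evict 5), frames=[6,4,3]
Step 7: ref 4 → HIT, frames=[6,4,3]
Step 8: ref 1 → FAULT (evict 6), frames=[1,4,3]
Step 9: ref 6 → FAULT (evict 3), frames=[1,4,6]
Step 10: ref 6 → HIT, frames=[1,4,6]
Step 11: ref 4 → HIT, frames=[1,4,6]
Total faults: 7

Answer: 7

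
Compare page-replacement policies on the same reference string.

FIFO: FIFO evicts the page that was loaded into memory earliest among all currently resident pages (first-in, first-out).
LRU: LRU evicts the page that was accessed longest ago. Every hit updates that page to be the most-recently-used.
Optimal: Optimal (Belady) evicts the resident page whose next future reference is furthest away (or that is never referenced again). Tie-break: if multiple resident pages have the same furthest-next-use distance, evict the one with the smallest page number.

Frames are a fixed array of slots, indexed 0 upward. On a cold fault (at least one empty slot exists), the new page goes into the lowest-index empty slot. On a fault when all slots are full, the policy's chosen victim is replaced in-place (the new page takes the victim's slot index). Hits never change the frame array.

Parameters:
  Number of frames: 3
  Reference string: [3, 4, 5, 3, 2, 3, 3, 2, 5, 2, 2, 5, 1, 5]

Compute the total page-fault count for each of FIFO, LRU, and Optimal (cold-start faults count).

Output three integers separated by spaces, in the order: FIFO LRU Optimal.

--- FIFO ---
  step 0: ref 3 -> FAULT, frames=[3,-,-] (faults so far: 1)
  step 1: ref 4 -> FAULT, frames=[3,4,-] (faults so far: 2)
  step 2: ref 5 -> FAULT, frames=[3,4,5] (faults so far: 3)
  step 3: ref 3 -> HIT, frames=[3,4,5] (faults so far: 3)
  step 4: ref 2 -> FAULT, evict 3, frames=[2,4,5] (faults so far: 4)
  step 5: ref 3 -> FAULT, evict 4, frames=[2,3,5] (faults so far: 5)
  step 6: ref 3 -> HIT, frames=[2,3,5] (faults so far: 5)
  step 7: ref 2 -> HIT, frames=[2,3,5] (faults so far: 5)
  step 8: ref 5 -> HIT, frames=[2,3,5] (faults so far: 5)
  step 9: ref 2 -> HIT, frames=[2,3,5] (faults so far: 5)
  step 10: ref 2 -> HIT, frames=[2,3,5] (faults so far: 5)
  step 11: ref 5 -> HIT, frames=[2,3,5] (faults so far: 5)
  step 12: ref 1 -> FAULT, evict 5, frames=[2,3,1] (faults so far: 6)
  step 13: ref 5 -> FAULT, evict 2, frames=[5,3,1] (faults so far: 7)
  FIFO total faults: 7
--- LRU ---
  step 0: ref 3 -> FAULT, frames=[3,-,-] (faults so far: 1)
  step 1: ref 4 -> FAULT, frames=[3,4,-] (faults so far: 2)
  step 2: ref 5 -> FAULT, frames=[3,4,5] (faults so far: 3)
  step 3: ref 3 -> HIT, frames=[3,4,5] (faults so far: 3)
  step 4: ref 2 -> FAULT, evict 4, frames=[3,2,5] (faults so far: 4)
  step 5: ref 3 -> HIT, frames=[3,2,5] (faults so far: 4)
  step 6: ref 3 -> HIT, frames=[3,2,5] (faults so far: 4)
  step 7: ref 2 -> HIT, frames=[3,2,5] (faults so far: 4)
  step 8: ref 5 -> HIT, frames=[3,2,5] (faults so far: 4)
  step 9: ref 2 -> HIT, frames=[3,2,5] (faults so far: 4)
  step 10: ref 2 -> HIT, frames=[3,2,5] (faults so far: 4)
  step 11: ref 5 -> HIT, frames=[3,2,5] (faults so far: 4)
  step 12: ref 1 -> FAULT, evict 3, frames=[1,2,5] (faults so far: 5)
  step 13: ref 5 -> HIT, frames=[1,2,5] (faults so far: 5)
  LRU total faults: 5
--- Optimal ---
  step 0: ref 3 -> FAULT, frames=[3,-,-] (faults so far: 1)
  step 1: ref 4 -> FAULT, frames=[3,4,-] (faults so far: 2)
  step 2: ref 5 -> FAULT, frames=[3,4,5] (faults so far: 3)
  step 3: ref 3 -> HIT, frames=[3,4,5] (faults so far: 3)
  step 4: ref 2 -> FAULT, evict 4, frames=[3,2,5] (faults so far: 4)
  step 5: ref 3 -> HIT, frames=[3,2,5] (faults so far: 4)
  step 6: ref 3 -> HIT, frames=[3,2,5] (faults so far: 4)
  step 7: ref 2 -> HIT, frames=[3,2,5] (faults so far: 4)
  step 8: ref 5 -> HIT, frames=[3,2,5] (faults so far: 4)
  step 9: ref 2 -> HIT, frames=[3,2,5] (faults so far: 4)
  step 10: ref 2 -> HIT, frames=[3,2,5] (faults so far: 4)
  step 11: ref 5 -> HIT, frames=[3,2,5] (faults so far: 4)
  step 12: ref 1 -> FAULT, evict 2, frames=[3,1,5] (faults so far: 5)
  step 13: ref 5 -> HIT, frames=[3,1,5] (faults so far: 5)
  Optimal total faults: 5

Answer: 7 5 5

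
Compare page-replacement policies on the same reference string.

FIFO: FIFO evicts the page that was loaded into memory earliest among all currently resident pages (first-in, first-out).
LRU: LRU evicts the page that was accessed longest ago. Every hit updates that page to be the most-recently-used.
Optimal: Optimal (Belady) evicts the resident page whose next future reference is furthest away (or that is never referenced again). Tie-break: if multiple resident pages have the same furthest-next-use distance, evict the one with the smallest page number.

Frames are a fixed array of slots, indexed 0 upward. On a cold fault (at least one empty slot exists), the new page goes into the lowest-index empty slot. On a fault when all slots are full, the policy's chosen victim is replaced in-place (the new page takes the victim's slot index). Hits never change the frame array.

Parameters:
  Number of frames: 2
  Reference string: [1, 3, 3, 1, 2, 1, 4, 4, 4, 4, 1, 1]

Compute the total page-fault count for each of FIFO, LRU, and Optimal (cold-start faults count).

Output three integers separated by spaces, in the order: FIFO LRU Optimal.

Answer: 5 4 4

Derivation:
--- FIFO ---
  step 0: ref 1 -> FAULT, frames=[1,-] (faults so far: 1)
  step 1: ref 3 -> FAULT, frames=[1,3] (faults so far: 2)
  step 2: ref 3 -> HIT, frames=[1,3] (faults so far: 2)
  step 3: ref 1 -> HIT, frames=[1,3] (faults so far: 2)
  step 4: ref 2 -> FAULT, evict 1, frames=[2,3] (faults so far: 3)
  step 5: ref 1 -> FAULT, evict 3, frames=[2,1] (faults so far: 4)
  step 6: ref 4 -> FAULT, evict 2, frames=[4,1] (faults so far: 5)
  step 7: ref 4 -> HIT, frames=[4,1] (faults so far: 5)
  step 8: ref 4 -> HIT, frames=[4,1] (faults so far: 5)
  step 9: ref 4 -> HIT, frames=[4,1] (faults so far: 5)
  step 10: ref 1 -> HIT, frames=[4,1] (faults so far: 5)
  step 11: ref 1 -> HIT, frames=[4,1] (faults so far: 5)
  FIFO total faults: 5
--- LRU ---
  step 0: ref 1 -> FAULT, frames=[1,-] (faults so far: 1)
  step 1: ref 3 -> FAULT, frames=[1,3] (faults so far: 2)
  step 2: ref 3 -> HIT, frames=[1,3] (faults so far: 2)
  step 3: ref 1 -> HIT, frames=[1,3] (faults so far: 2)
  step 4: ref 2 -> FAULT, evict 3, frames=[1,2] (faults so far: 3)
  step 5: ref 1 -> HIT, frames=[1,2] (faults so far: 3)
  step 6: ref 4 -> FAULT, evict 2, frames=[1,4] (faults so far: 4)
  step 7: ref 4 -> HIT, frames=[1,4] (faults so far: 4)
  step 8: ref 4 -> HIT, frames=[1,4] (faults so far: 4)
  step 9: ref 4 -> HIT, frames=[1,4] (faults so far: 4)
  step 10: ref 1 -> HIT, frames=[1,4] (faults so far: 4)
  step 11: ref 1 -> HIT, frames=[1,4] (faults so far: 4)
  LRU total faults: 4
--- Optimal ---
  step 0: ref 1 -> FAULT, frames=[1,-] (faults so far: 1)
  step 1: ref 3 -> FAULT, frames=[1,3] (faults so far: 2)
  step 2: ref 3 -> HIT, frames=[1,3] (faults so far: 2)
  step 3: ref 1 -> HIT, frames=[1,3] (faults so far: 2)
  step 4: ref 2 -> FAULT, evict 3, frames=[1,2] (faults so far: 3)
  step 5: ref 1 -> HIT, frames=[1,2] (faults so far: 3)
  step 6: ref 4 -> FAULT, evict 2, frames=[1,4] (faults so far: 4)
  step 7: ref 4 -> HIT, frames=[1,4] (faults so far: 4)
  step 8: ref 4 -> HIT, frames=[1,4] (faults so far: 4)
  step 9: ref 4 -> HIT, frames=[1,4] (faults so far: 4)
  step 10: ref 1 -> HIT, frames=[1,4] (faults so far: 4)
  step 11: ref 1 -> HIT, frames=[1,4] (faults so far: 4)
  Optimal total faults: 4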